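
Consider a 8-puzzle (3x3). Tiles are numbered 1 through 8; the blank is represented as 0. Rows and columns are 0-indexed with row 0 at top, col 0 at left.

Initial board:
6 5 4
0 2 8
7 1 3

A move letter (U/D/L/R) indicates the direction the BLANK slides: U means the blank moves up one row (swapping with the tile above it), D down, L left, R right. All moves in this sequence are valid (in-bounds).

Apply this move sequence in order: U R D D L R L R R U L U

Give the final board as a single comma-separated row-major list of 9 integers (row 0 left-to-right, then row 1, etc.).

After move 1 (U):
0 5 4
6 2 8
7 1 3

After move 2 (R):
5 0 4
6 2 8
7 1 3

After move 3 (D):
5 2 4
6 0 8
7 1 3

After move 4 (D):
5 2 4
6 1 8
7 0 3

After move 5 (L):
5 2 4
6 1 8
0 7 3

After move 6 (R):
5 2 4
6 1 8
7 0 3

After move 7 (L):
5 2 4
6 1 8
0 7 3

After move 8 (R):
5 2 4
6 1 8
7 0 3

After move 9 (R):
5 2 4
6 1 8
7 3 0

After move 10 (U):
5 2 4
6 1 0
7 3 8

After move 11 (L):
5 2 4
6 0 1
7 3 8

After move 12 (U):
5 0 4
6 2 1
7 3 8

Answer: 5, 0, 4, 6, 2, 1, 7, 3, 8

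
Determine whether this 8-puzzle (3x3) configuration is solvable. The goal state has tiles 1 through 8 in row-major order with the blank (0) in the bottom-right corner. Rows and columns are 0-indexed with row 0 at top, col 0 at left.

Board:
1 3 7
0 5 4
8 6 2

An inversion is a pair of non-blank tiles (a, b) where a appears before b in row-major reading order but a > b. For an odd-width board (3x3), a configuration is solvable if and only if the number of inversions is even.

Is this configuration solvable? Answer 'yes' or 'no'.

Inversions (pairs i<j in row-major order where tile[i] > tile[j] > 0): 11
11 is odd, so the puzzle is not solvable.

Answer: no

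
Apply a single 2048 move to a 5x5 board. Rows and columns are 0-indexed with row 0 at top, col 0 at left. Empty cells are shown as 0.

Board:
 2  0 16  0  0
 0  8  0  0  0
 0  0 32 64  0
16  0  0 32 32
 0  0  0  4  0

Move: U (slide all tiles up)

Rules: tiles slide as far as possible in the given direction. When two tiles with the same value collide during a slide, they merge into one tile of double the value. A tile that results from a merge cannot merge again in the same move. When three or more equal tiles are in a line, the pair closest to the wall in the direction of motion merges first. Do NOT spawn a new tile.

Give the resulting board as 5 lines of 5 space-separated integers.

Answer:  2  8 16 64 32
16  0 32 32  0
 0  0  0  4  0
 0  0  0  0  0
 0  0  0  0  0

Derivation:
Slide up:
col 0: [2, 0, 0, 16, 0] -> [2, 16, 0, 0, 0]
col 1: [0, 8, 0, 0, 0] -> [8, 0, 0, 0, 0]
col 2: [16, 0, 32, 0, 0] -> [16, 32, 0, 0, 0]
col 3: [0, 0, 64, 32, 4] -> [64, 32, 4, 0, 0]
col 4: [0, 0, 0, 32, 0] -> [32, 0, 0, 0, 0]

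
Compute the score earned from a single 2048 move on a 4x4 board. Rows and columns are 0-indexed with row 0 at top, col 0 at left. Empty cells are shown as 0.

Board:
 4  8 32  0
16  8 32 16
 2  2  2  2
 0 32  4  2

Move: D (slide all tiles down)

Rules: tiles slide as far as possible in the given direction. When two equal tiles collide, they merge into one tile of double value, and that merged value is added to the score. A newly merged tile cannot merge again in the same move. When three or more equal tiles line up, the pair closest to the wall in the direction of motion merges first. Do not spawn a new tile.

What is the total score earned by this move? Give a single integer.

Answer: 84

Derivation:
Slide down:
col 0: [4, 16, 2, 0] -> [0, 4, 16, 2]  score +0 (running 0)
col 1: [8, 8, 2, 32] -> [0, 16, 2, 32]  score +16 (running 16)
col 2: [32, 32, 2, 4] -> [0, 64, 2, 4]  score +64 (running 80)
col 3: [0, 16, 2, 2] -> [0, 0, 16, 4]  score +4 (running 84)
Board after move:
 0  0  0  0
 4 16 64  0
16  2  2 16
 2 32  4  4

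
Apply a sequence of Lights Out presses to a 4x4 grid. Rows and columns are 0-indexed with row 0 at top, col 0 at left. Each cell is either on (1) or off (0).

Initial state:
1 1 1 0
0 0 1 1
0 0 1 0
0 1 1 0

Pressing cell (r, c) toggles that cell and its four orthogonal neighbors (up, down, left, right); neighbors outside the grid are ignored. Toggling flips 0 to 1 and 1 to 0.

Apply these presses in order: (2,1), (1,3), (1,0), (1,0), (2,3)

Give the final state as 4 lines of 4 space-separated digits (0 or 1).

Answer: 1 1 1 1
0 1 0 1
1 1 1 0
0 0 1 1

Derivation:
After press 1 at (2,1):
1 1 1 0
0 1 1 1
1 1 0 0
0 0 1 0

After press 2 at (1,3):
1 1 1 1
0 1 0 0
1 1 0 1
0 0 1 0

After press 3 at (1,0):
0 1 1 1
1 0 0 0
0 1 0 1
0 0 1 0

After press 4 at (1,0):
1 1 1 1
0 1 0 0
1 1 0 1
0 0 1 0

After press 5 at (2,3):
1 1 1 1
0 1 0 1
1 1 1 0
0 0 1 1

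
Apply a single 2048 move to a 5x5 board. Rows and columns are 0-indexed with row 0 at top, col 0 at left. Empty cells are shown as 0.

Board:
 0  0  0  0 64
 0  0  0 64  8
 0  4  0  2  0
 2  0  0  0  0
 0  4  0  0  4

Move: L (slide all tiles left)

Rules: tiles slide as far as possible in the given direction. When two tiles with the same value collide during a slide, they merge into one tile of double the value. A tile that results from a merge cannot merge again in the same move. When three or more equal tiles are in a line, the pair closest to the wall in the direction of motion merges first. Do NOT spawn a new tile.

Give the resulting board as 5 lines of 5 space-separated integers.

Answer: 64  0  0  0  0
64  8  0  0  0
 4  2  0  0  0
 2  0  0  0  0
 8  0  0  0  0

Derivation:
Slide left:
row 0: [0, 0, 0, 0, 64] -> [64, 0, 0, 0, 0]
row 1: [0, 0, 0, 64, 8] -> [64, 8, 0, 0, 0]
row 2: [0, 4, 0, 2, 0] -> [4, 2, 0, 0, 0]
row 3: [2, 0, 0, 0, 0] -> [2, 0, 0, 0, 0]
row 4: [0, 4, 0, 0, 4] -> [8, 0, 0, 0, 0]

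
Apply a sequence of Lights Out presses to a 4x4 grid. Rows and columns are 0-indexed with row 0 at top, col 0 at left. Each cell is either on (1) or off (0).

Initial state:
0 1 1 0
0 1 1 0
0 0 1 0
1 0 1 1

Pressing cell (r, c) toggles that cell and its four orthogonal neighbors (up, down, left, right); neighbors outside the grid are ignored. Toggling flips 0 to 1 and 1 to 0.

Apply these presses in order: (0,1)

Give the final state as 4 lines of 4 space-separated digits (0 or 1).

After press 1 at (0,1):
1 0 0 0
0 0 1 0
0 0 1 0
1 0 1 1

Answer: 1 0 0 0
0 0 1 0
0 0 1 0
1 0 1 1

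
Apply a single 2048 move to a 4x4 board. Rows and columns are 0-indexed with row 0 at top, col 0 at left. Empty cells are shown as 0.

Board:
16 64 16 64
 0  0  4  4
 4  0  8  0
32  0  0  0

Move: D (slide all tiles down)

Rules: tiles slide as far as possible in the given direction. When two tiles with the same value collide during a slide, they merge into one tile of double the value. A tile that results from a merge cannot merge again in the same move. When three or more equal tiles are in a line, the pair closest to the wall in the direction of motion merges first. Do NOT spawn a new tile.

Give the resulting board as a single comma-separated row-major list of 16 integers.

Slide down:
col 0: [16, 0, 4, 32] -> [0, 16, 4, 32]
col 1: [64, 0, 0, 0] -> [0, 0, 0, 64]
col 2: [16, 4, 8, 0] -> [0, 16, 4, 8]
col 3: [64, 4, 0, 0] -> [0, 0, 64, 4]

Answer: 0, 0, 0, 0, 16, 0, 16, 0, 4, 0, 4, 64, 32, 64, 8, 4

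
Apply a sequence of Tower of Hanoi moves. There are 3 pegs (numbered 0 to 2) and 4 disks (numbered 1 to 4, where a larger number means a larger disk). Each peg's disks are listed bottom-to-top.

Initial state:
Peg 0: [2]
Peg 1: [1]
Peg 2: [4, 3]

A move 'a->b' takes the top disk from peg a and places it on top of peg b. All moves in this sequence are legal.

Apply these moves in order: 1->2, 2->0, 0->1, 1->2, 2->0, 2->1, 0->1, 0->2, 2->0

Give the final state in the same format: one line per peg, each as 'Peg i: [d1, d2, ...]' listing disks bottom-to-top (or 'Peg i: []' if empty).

After move 1 (1->2):
Peg 0: [2]
Peg 1: []
Peg 2: [4, 3, 1]

After move 2 (2->0):
Peg 0: [2, 1]
Peg 1: []
Peg 2: [4, 3]

After move 3 (0->1):
Peg 0: [2]
Peg 1: [1]
Peg 2: [4, 3]

After move 4 (1->2):
Peg 0: [2]
Peg 1: []
Peg 2: [4, 3, 1]

After move 5 (2->0):
Peg 0: [2, 1]
Peg 1: []
Peg 2: [4, 3]

After move 6 (2->1):
Peg 0: [2, 1]
Peg 1: [3]
Peg 2: [4]

After move 7 (0->1):
Peg 0: [2]
Peg 1: [3, 1]
Peg 2: [4]

After move 8 (0->2):
Peg 0: []
Peg 1: [3, 1]
Peg 2: [4, 2]

After move 9 (2->0):
Peg 0: [2]
Peg 1: [3, 1]
Peg 2: [4]

Answer: Peg 0: [2]
Peg 1: [3, 1]
Peg 2: [4]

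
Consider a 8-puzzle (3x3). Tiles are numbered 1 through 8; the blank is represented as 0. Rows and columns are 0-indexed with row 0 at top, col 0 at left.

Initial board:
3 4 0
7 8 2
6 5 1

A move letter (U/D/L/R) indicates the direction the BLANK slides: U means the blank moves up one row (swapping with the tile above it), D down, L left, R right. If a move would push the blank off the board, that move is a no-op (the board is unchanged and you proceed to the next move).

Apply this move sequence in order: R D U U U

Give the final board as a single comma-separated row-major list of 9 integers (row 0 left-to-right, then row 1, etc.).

After move 1 (R):
3 4 0
7 8 2
6 5 1

After move 2 (D):
3 4 2
7 8 0
6 5 1

After move 3 (U):
3 4 0
7 8 2
6 5 1

After move 4 (U):
3 4 0
7 8 2
6 5 1

After move 5 (U):
3 4 0
7 8 2
6 5 1

Answer: 3, 4, 0, 7, 8, 2, 6, 5, 1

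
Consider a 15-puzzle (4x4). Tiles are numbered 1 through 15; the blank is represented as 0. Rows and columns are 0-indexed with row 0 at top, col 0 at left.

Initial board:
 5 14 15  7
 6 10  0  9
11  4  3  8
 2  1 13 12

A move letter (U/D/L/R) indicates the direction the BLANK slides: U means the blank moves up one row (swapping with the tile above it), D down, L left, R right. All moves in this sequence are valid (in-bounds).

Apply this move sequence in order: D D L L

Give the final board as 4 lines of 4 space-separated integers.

Answer:  5 14 15  7
 6 10  3  9
11  4 13  8
 0  2  1 12

Derivation:
After move 1 (D):
 5 14 15  7
 6 10  3  9
11  4  0  8
 2  1 13 12

After move 2 (D):
 5 14 15  7
 6 10  3  9
11  4 13  8
 2  1  0 12

After move 3 (L):
 5 14 15  7
 6 10  3  9
11  4 13  8
 2  0  1 12

After move 4 (L):
 5 14 15  7
 6 10  3  9
11  4 13  8
 0  2  1 12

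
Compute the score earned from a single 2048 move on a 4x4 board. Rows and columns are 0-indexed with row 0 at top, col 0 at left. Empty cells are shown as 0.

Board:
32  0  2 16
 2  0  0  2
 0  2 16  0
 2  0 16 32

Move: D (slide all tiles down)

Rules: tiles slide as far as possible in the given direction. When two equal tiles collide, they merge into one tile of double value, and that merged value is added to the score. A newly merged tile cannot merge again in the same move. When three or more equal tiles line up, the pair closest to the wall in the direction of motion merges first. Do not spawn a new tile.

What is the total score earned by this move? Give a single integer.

Answer: 36

Derivation:
Slide down:
col 0: [32, 2, 0, 2] -> [0, 0, 32, 4]  score +4 (running 4)
col 1: [0, 0, 2, 0] -> [0, 0, 0, 2]  score +0 (running 4)
col 2: [2, 0, 16, 16] -> [0, 0, 2, 32]  score +32 (running 36)
col 3: [16, 2, 0, 32] -> [0, 16, 2, 32]  score +0 (running 36)
Board after move:
 0  0  0  0
 0  0  0 16
32  0  2  2
 4  2 32 32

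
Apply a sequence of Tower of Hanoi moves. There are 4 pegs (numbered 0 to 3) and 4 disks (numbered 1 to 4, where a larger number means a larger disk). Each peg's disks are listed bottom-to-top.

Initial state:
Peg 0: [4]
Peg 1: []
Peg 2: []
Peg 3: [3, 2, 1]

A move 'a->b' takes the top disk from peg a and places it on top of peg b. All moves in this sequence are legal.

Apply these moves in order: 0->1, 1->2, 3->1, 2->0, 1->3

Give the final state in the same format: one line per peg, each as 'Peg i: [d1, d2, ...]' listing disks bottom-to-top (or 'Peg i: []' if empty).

Answer: Peg 0: [4]
Peg 1: []
Peg 2: []
Peg 3: [3, 2, 1]

Derivation:
After move 1 (0->1):
Peg 0: []
Peg 1: [4]
Peg 2: []
Peg 3: [3, 2, 1]

After move 2 (1->2):
Peg 0: []
Peg 1: []
Peg 2: [4]
Peg 3: [3, 2, 1]

After move 3 (3->1):
Peg 0: []
Peg 1: [1]
Peg 2: [4]
Peg 3: [3, 2]

After move 4 (2->0):
Peg 0: [4]
Peg 1: [1]
Peg 2: []
Peg 3: [3, 2]

After move 5 (1->3):
Peg 0: [4]
Peg 1: []
Peg 2: []
Peg 3: [3, 2, 1]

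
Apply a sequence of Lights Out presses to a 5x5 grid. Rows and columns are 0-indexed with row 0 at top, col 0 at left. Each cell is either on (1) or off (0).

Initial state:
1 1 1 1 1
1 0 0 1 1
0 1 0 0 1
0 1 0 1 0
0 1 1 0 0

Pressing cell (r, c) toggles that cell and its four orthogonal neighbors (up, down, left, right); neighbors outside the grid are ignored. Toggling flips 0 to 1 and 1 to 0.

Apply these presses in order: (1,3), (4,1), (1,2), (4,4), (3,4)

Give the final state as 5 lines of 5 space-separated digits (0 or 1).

Answer: 1 1 0 0 1
1 1 0 1 0
0 1 1 1 0
0 0 0 0 0
1 0 0 1 0

Derivation:
After press 1 at (1,3):
1 1 1 0 1
1 0 1 0 0
0 1 0 1 1
0 1 0 1 0
0 1 1 0 0

After press 2 at (4,1):
1 1 1 0 1
1 0 1 0 0
0 1 0 1 1
0 0 0 1 0
1 0 0 0 0

After press 3 at (1,2):
1 1 0 0 1
1 1 0 1 0
0 1 1 1 1
0 0 0 1 0
1 0 0 0 0

After press 4 at (4,4):
1 1 0 0 1
1 1 0 1 0
0 1 1 1 1
0 0 0 1 1
1 0 0 1 1

After press 5 at (3,4):
1 1 0 0 1
1 1 0 1 0
0 1 1 1 0
0 0 0 0 0
1 0 0 1 0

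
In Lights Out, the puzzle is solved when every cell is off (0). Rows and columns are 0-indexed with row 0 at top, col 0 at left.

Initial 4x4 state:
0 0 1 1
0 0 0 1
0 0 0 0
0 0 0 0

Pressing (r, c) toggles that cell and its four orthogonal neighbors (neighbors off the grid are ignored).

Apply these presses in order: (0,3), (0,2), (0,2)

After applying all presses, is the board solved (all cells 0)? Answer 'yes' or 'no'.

Answer: yes

Derivation:
After press 1 at (0,3):
0 0 0 0
0 0 0 0
0 0 0 0
0 0 0 0

After press 2 at (0,2):
0 1 1 1
0 0 1 0
0 0 0 0
0 0 0 0

After press 3 at (0,2):
0 0 0 0
0 0 0 0
0 0 0 0
0 0 0 0

Lights still on: 0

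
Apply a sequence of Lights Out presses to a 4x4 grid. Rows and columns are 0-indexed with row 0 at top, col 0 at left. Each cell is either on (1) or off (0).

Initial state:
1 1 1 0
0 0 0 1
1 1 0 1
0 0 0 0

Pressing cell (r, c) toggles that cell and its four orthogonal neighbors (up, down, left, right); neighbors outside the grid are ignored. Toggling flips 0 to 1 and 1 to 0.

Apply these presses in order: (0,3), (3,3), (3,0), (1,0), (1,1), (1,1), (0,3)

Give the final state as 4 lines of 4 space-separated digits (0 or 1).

Answer: 0 1 1 0
1 1 0 1
1 1 0 0
1 1 1 1

Derivation:
After press 1 at (0,3):
1 1 0 1
0 0 0 0
1 1 0 1
0 0 0 0

After press 2 at (3,3):
1 1 0 1
0 0 0 0
1 1 0 0
0 0 1 1

After press 3 at (3,0):
1 1 0 1
0 0 0 0
0 1 0 0
1 1 1 1

After press 4 at (1,0):
0 1 0 1
1 1 0 0
1 1 0 0
1 1 1 1

After press 5 at (1,1):
0 0 0 1
0 0 1 0
1 0 0 0
1 1 1 1

After press 6 at (1,1):
0 1 0 1
1 1 0 0
1 1 0 0
1 1 1 1

After press 7 at (0,3):
0 1 1 0
1 1 0 1
1 1 0 0
1 1 1 1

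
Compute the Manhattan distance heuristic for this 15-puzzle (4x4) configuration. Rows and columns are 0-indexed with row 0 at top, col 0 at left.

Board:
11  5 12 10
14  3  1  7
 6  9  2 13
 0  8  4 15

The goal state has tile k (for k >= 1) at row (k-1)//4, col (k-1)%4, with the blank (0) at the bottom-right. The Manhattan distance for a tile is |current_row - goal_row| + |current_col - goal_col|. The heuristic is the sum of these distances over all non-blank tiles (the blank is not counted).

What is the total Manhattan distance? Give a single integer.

Answer: 41

Derivation:
Tile 11: (0,0)->(2,2) = 4
Tile 5: (0,1)->(1,0) = 2
Tile 12: (0,2)->(2,3) = 3
Tile 10: (0,3)->(2,1) = 4
Tile 14: (1,0)->(3,1) = 3
Tile 3: (1,1)->(0,2) = 2
Tile 1: (1,2)->(0,0) = 3
Tile 7: (1,3)->(1,2) = 1
Tile 6: (2,0)->(1,1) = 2
Tile 9: (2,1)->(2,0) = 1
Tile 2: (2,2)->(0,1) = 3
Tile 13: (2,3)->(3,0) = 4
Tile 8: (3,1)->(1,3) = 4
Tile 4: (3,2)->(0,3) = 4
Tile 15: (3,3)->(3,2) = 1
Sum: 4 + 2 + 3 + 4 + 3 + 2 + 3 + 1 + 2 + 1 + 3 + 4 + 4 + 4 + 1 = 41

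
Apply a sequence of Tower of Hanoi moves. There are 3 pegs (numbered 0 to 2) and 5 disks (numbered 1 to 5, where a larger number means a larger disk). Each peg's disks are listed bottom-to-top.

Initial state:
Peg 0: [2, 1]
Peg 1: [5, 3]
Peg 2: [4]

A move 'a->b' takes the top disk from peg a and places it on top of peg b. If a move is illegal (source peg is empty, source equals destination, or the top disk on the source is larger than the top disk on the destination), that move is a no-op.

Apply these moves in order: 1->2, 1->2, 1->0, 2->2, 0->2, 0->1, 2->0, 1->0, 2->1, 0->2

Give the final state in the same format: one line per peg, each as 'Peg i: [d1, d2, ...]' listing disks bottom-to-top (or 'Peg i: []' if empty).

Answer: Peg 0: []
Peg 1: [5, 2]
Peg 2: [4, 3, 1]

Derivation:
After move 1 (1->2):
Peg 0: [2, 1]
Peg 1: [5]
Peg 2: [4, 3]

After move 2 (1->2):
Peg 0: [2, 1]
Peg 1: [5]
Peg 2: [4, 3]

After move 3 (1->0):
Peg 0: [2, 1]
Peg 1: [5]
Peg 2: [4, 3]

After move 4 (2->2):
Peg 0: [2, 1]
Peg 1: [5]
Peg 2: [4, 3]

After move 5 (0->2):
Peg 0: [2]
Peg 1: [5]
Peg 2: [4, 3, 1]

After move 6 (0->1):
Peg 0: []
Peg 1: [5, 2]
Peg 2: [4, 3, 1]

After move 7 (2->0):
Peg 0: [1]
Peg 1: [5, 2]
Peg 2: [4, 3]

After move 8 (1->0):
Peg 0: [1]
Peg 1: [5, 2]
Peg 2: [4, 3]

After move 9 (2->1):
Peg 0: [1]
Peg 1: [5, 2]
Peg 2: [4, 3]

After move 10 (0->2):
Peg 0: []
Peg 1: [5, 2]
Peg 2: [4, 3, 1]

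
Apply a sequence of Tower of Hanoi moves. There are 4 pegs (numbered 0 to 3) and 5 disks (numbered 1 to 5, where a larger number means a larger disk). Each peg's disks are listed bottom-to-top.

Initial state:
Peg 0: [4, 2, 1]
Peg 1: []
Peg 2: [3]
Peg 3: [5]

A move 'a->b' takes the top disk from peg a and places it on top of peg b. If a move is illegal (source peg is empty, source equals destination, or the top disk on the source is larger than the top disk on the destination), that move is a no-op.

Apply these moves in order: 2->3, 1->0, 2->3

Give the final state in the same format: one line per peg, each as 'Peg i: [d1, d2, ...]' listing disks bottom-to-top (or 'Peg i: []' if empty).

After move 1 (2->3):
Peg 0: [4, 2, 1]
Peg 1: []
Peg 2: []
Peg 3: [5, 3]

After move 2 (1->0):
Peg 0: [4, 2, 1]
Peg 1: []
Peg 2: []
Peg 3: [5, 3]

After move 3 (2->3):
Peg 0: [4, 2, 1]
Peg 1: []
Peg 2: []
Peg 3: [5, 3]

Answer: Peg 0: [4, 2, 1]
Peg 1: []
Peg 2: []
Peg 3: [5, 3]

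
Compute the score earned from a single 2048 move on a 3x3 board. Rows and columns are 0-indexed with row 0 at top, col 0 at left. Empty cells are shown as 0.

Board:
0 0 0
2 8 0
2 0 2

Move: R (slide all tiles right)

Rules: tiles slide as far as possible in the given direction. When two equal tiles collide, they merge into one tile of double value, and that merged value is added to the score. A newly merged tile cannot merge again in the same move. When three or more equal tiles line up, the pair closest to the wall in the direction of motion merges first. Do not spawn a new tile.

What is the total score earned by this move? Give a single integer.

Answer: 4

Derivation:
Slide right:
row 0: [0, 0, 0] -> [0, 0, 0]  score +0 (running 0)
row 1: [2, 8, 0] -> [0, 2, 8]  score +0 (running 0)
row 2: [2, 0, 2] -> [0, 0, 4]  score +4 (running 4)
Board after move:
0 0 0
0 2 8
0 0 4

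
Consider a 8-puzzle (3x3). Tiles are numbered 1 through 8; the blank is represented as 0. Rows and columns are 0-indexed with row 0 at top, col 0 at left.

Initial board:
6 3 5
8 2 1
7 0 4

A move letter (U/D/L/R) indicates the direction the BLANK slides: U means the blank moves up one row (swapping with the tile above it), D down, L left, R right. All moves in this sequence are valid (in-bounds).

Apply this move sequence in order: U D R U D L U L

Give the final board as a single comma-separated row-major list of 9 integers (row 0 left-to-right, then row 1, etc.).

Answer: 6, 3, 5, 0, 8, 1, 7, 2, 4

Derivation:
After move 1 (U):
6 3 5
8 0 1
7 2 4

After move 2 (D):
6 3 5
8 2 1
7 0 4

After move 3 (R):
6 3 5
8 2 1
7 4 0

After move 4 (U):
6 3 5
8 2 0
7 4 1

After move 5 (D):
6 3 5
8 2 1
7 4 0

After move 6 (L):
6 3 5
8 2 1
7 0 4

After move 7 (U):
6 3 5
8 0 1
7 2 4

After move 8 (L):
6 3 5
0 8 1
7 2 4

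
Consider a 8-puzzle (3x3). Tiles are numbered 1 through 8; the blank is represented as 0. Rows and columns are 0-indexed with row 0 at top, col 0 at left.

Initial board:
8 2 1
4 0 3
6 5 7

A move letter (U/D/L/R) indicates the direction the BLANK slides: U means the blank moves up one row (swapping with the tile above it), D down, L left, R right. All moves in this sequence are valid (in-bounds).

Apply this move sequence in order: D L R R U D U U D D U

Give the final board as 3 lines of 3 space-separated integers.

After move 1 (D):
8 2 1
4 5 3
6 0 7

After move 2 (L):
8 2 1
4 5 3
0 6 7

After move 3 (R):
8 2 1
4 5 3
6 0 7

After move 4 (R):
8 2 1
4 5 3
6 7 0

After move 5 (U):
8 2 1
4 5 0
6 7 3

After move 6 (D):
8 2 1
4 5 3
6 7 0

After move 7 (U):
8 2 1
4 5 0
6 7 3

After move 8 (U):
8 2 0
4 5 1
6 7 3

After move 9 (D):
8 2 1
4 5 0
6 7 3

After move 10 (D):
8 2 1
4 5 3
6 7 0

After move 11 (U):
8 2 1
4 5 0
6 7 3

Answer: 8 2 1
4 5 0
6 7 3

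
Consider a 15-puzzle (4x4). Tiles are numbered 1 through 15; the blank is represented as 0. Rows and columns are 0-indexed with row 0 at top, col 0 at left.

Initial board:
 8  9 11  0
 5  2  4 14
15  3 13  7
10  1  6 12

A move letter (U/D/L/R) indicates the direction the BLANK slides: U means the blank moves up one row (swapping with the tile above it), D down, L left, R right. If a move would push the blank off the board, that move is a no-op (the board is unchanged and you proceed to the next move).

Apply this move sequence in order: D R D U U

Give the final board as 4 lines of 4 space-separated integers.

After move 1 (D):
 8  9 11 14
 5  2  4  0
15  3 13  7
10  1  6 12

After move 2 (R):
 8  9 11 14
 5  2  4  0
15  3 13  7
10  1  6 12

After move 3 (D):
 8  9 11 14
 5  2  4  7
15  3 13  0
10  1  6 12

After move 4 (U):
 8  9 11 14
 5  2  4  0
15  3 13  7
10  1  6 12

After move 5 (U):
 8  9 11  0
 5  2  4 14
15  3 13  7
10  1  6 12

Answer:  8  9 11  0
 5  2  4 14
15  3 13  7
10  1  6 12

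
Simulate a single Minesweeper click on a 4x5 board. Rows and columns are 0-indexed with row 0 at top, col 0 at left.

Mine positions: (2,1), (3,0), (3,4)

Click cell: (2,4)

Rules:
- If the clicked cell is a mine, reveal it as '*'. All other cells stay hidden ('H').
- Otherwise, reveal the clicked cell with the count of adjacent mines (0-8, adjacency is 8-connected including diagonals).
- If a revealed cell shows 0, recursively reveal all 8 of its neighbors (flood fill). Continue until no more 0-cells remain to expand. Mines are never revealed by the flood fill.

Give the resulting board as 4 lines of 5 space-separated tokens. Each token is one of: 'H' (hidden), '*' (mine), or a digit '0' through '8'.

H H H H H
H H H H H
H H H H 1
H H H H H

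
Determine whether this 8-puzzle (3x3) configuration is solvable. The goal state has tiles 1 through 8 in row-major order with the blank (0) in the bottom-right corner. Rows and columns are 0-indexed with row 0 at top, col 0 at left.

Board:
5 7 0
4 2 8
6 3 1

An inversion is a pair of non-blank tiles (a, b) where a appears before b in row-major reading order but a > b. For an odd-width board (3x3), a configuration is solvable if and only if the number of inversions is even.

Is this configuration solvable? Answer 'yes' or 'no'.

Inversions (pairs i<j in row-major order where tile[i] > tile[j] > 0): 19
19 is odd, so the puzzle is not solvable.

Answer: no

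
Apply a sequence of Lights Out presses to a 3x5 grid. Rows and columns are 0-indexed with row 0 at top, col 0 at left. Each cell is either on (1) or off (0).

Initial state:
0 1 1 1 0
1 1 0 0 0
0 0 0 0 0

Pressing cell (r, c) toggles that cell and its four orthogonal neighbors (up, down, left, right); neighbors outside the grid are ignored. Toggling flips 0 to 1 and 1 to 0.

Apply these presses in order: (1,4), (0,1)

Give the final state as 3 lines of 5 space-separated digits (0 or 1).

After press 1 at (1,4):
0 1 1 1 1
1 1 0 1 1
0 0 0 0 1

After press 2 at (0,1):
1 0 0 1 1
1 0 0 1 1
0 0 0 0 1

Answer: 1 0 0 1 1
1 0 0 1 1
0 0 0 0 1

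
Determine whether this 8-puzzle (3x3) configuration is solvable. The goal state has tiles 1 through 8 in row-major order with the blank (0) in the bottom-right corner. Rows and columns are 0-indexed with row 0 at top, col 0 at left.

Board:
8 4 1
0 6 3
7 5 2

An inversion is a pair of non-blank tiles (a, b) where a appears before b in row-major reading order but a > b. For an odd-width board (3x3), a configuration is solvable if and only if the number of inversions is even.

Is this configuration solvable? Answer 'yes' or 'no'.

Inversions (pairs i<j in row-major order where tile[i] > tile[j] > 0): 17
17 is odd, so the puzzle is not solvable.

Answer: no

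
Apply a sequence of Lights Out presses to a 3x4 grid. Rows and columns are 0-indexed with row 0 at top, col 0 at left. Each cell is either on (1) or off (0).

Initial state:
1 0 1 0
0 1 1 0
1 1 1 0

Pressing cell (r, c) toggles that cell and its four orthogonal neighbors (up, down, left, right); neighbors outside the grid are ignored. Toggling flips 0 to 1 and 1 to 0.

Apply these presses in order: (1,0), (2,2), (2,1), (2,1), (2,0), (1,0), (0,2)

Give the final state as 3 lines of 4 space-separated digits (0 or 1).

Answer: 1 1 0 1
1 1 1 0
0 1 0 1

Derivation:
After press 1 at (1,0):
0 0 1 0
1 0 1 0
0 1 1 0

After press 2 at (2,2):
0 0 1 0
1 0 0 0
0 0 0 1

After press 3 at (2,1):
0 0 1 0
1 1 0 0
1 1 1 1

After press 4 at (2,1):
0 0 1 0
1 0 0 0
0 0 0 1

After press 5 at (2,0):
0 0 1 0
0 0 0 0
1 1 0 1

After press 6 at (1,0):
1 0 1 0
1 1 0 0
0 1 0 1

After press 7 at (0,2):
1 1 0 1
1 1 1 0
0 1 0 1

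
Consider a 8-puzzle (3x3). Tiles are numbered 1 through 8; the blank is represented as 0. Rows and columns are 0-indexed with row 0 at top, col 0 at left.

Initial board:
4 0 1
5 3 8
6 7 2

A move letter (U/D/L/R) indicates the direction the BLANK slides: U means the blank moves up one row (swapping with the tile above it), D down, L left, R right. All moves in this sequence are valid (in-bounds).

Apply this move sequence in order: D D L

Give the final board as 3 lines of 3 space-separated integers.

After move 1 (D):
4 3 1
5 0 8
6 7 2

After move 2 (D):
4 3 1
5 7 8
6 0 2

After move 3 (L):
4 3 1
5 7 8
0 6 2

Answer: 4 3 1
5 7 8
0 6 2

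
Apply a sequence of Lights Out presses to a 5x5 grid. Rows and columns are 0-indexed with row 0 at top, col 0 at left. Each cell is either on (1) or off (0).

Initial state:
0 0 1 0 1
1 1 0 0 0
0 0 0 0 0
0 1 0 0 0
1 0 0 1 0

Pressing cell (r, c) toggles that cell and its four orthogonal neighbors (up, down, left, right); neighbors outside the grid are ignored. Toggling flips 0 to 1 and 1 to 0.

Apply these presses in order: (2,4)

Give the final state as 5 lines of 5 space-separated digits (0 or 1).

Answer: 0 0 1 0 1
1 1 0 0 1
0 0 0 1 1
0 1 0 0 1
1 0 0 1 0

Derivation:
After press 1 at (2,4):
0 0 1 0 1
1 1 0 0 1
0 0 0 1 1
0 1 0 0 1
1 0 0 1 0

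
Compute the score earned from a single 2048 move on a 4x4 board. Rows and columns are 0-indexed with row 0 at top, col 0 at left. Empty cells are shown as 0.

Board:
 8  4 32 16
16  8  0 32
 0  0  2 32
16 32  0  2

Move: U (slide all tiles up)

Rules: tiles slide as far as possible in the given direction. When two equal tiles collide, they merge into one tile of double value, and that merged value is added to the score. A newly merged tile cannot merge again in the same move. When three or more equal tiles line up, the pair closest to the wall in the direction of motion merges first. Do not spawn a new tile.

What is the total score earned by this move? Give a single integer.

Answer: 96

Derivation:
Slide up:
col 0: [8, 16, 0, 16] -> [8, 32, 0, 0]  score +32 (running 32)
col 1: [4, 8, 0, 32] -> [4, 8, 32, 0]  score +0 (running 32)
col 2: [32, 0, 2, 0] -> [32, 2, 0, 0]  score +0 (running 32)
col 3: [16, 32, 32, 2] -> [16, 64, 2, 0]  score +64 (running 96)
Board after move:
 8  4 32 16
32  8  2 64
 0 32  0  2
 0  0  0  0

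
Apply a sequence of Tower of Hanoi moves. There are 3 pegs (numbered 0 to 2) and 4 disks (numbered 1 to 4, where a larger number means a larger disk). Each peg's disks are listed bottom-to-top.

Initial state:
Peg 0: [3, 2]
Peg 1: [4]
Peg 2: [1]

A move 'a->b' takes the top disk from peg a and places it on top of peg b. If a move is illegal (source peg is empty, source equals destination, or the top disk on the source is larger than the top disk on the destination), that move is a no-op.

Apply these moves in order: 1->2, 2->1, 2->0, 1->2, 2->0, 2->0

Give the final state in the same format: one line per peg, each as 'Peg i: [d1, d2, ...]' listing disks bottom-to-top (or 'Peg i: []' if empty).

After move 1 (1->2):
Peg 0: [3, 2]
Peg 1: [4]
Peg 2: [1]

After move 2 (2->1):
Peg 0: [3, 2]
Peg 1: [4, 1]
Peg 2: []

After move 3 (2->0):
Peg 0: [3, 2]
Peg 1: [4, 1]
Peg 2: []

After move 4 (1->2):
Peg 0: [3, 2]
Peg 1: [4]
Peg 2: [1]

After move 5 (2->0):
Peg 0: [3, 2, 1]
Peg 1: [4]
Peg 2: []

After move 6 (2->0):
Peg 0: [3, 2, 1]
Peg 1: [4]
Peg 2: []

Answer: Peg 0: [3, 2, 1]
Peg 1: [4]
Peg 2: []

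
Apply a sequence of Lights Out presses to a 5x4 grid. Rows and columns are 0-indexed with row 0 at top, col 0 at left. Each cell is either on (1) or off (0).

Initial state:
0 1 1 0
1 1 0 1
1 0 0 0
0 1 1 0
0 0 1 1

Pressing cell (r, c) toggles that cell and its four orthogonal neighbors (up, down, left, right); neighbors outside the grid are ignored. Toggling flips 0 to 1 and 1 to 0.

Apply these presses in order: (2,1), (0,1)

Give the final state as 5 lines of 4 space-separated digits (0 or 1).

Answer: 1 0 0 0
1 1 0 1
0 1 1 0
0 0 1 0
0 0 1 1

Derivation:
After press 1 at (2,1):
0 1 1 0
1 0 0 1
0 1 1 0
0 0 1 0
0 0 1 1

After press 2 at (0,1):
1 0 0 0
1 1 0 1
0 1 1 0
0 0 1 0
0 0 1 1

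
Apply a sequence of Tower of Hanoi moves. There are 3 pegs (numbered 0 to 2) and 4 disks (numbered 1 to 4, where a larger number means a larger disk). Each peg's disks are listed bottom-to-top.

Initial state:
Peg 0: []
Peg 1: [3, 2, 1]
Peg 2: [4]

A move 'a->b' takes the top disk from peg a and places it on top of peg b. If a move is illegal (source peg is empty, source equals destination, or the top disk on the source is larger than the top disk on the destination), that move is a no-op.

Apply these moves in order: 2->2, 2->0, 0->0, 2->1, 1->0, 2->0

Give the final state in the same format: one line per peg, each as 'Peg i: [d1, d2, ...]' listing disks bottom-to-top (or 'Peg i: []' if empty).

After move 1 (2->2):
Peg 0: []
Peg 1: [3, 2, 1]
Peg 2: [4]

After move 2 (2->0):
Peg 0: [4]
Peg 1: [3, 2, 1]
Peg 2: []

After move 3 (0->0):
Peg 0: [4]
Peg 1: [3, 2, 1]
Peg 2: []

After move 4 (2->1):
Peg 0: [4]
Peg 1: [3, 2, 1]
Peg 2: []

After move 5 (1->0):
Peg 0: [4, 1]
Peg 1: [3, 2]
Peg 2: []

After move 6 (2->0):
Peg 0: [4, 1]
Peg 1: [3, 2]
Peg 2: []

Answer: Peg 0: [4, 1]
Peg 1: [3, 2]
Peg 2: []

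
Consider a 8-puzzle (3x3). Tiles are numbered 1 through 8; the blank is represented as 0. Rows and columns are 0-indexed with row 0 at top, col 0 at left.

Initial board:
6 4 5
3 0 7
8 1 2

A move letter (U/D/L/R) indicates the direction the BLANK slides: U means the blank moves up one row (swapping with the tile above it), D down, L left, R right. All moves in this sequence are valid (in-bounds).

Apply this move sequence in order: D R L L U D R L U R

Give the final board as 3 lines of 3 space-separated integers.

Answer: 6 4 5
1 0 7
3 8 2

Derivation:
After move 1 (D):
6 4 5
3 1 7
8 0 2

After move 2 (R):
6 4 5
3 1 7
8 2 0

After move 3 (L):
6 4 5
3 1 7
8 0 2

After move 4 (L):
6 4 5
3 1 7
0 8 2

After move 5 (U):
6 4 5
0 1 7
3 8 2

After move 6 (D):
6 4 5
3 1 7
0 8 2

After move 7 (R):
6 4 5
3 1 7
8 0 2

After move 8 (L):
6 4 5
3 1 7
0 8 2

After move 9 (U):
6 4 5
0 1 7
3 8 2

After move 10 (R):
6 4 5
1 0 7
3 8 2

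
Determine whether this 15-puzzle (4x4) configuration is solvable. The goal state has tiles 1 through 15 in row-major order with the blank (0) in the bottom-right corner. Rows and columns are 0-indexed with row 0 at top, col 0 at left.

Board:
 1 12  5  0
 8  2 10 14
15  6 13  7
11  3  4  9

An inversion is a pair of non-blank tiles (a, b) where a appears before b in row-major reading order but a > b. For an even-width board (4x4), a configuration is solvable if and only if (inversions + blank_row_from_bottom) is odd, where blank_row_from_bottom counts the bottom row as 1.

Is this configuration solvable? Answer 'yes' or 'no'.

Inversions: 49
Blank is in row 0 (0-indexed from top), which is row 4 counting from the bottom (bottom = 1).
49 + 4 = 53, which is odd, so the puzzle is solvable.

Answer: yes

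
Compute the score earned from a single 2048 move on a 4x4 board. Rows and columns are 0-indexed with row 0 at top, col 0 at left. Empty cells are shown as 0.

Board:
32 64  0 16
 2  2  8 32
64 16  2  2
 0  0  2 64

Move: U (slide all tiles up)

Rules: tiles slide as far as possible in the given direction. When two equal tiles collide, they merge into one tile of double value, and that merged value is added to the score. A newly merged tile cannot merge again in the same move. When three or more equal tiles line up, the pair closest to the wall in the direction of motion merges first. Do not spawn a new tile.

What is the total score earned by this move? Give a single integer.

Answer: 4

Derivation:
Slide up:
col 0: [32, 2, 64, 0] -> [32, 2, 64, 0]  score +0 (running 0)
col 1: [64, 2, 16, 0] -> [64, 2, 16, 0]  score +0 (running 0)
col 2: [0, 8, 2, 2] -> [8, 4, 0, 0]  score +4 (running 4)
col 3: [16, 32, 2, 64] -> [16, 32, 2, 64]  score +0 (running 4)
Board after move:
32 64  8 16
 2  2  4 32
64 16  0  2
 0  0  0 64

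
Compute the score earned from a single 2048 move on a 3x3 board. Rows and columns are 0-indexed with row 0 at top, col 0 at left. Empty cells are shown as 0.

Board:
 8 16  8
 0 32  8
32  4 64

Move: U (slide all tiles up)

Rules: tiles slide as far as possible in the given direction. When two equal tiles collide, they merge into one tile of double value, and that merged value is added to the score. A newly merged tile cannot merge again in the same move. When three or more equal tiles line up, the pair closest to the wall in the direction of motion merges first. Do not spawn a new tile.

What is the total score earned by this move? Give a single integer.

Slide up:
col 0: [8, 0, 32] -> [8, 32, 0]  score +0 (running 0)
col 1: [16, 32, 4] -> [16, 32, 4]  score +0 (running 0)
col 2: [8, 8, 64] -> [16, 64, 0]  score +16 (running 16)
Board after move:
 8 16 16
32 32 64
 0  4  0

Answer: 16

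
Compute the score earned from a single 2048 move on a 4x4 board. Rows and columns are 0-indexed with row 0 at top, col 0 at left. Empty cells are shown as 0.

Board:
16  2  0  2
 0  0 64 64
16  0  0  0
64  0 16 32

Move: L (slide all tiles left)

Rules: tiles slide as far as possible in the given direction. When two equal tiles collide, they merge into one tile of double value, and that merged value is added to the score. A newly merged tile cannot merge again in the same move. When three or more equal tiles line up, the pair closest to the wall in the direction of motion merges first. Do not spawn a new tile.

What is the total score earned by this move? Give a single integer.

Slide left:
row 0: [16, 2, 0, 2] -> [16, 4, 0, 0]  score +4 (running 4)
row 1: [0, 0, 64, 64] -> [128, 0, 0, 0]  score +128 (running 132)
row 2: [16, 0, 0, 0] -> [16, 0, 0, 0]  score +0 (running 132)
row 3: [64, 0, 16, 32] -> [64, 16, 32, 0]  score +0 (running 132)
Board after move:
 16   4   0   0
128   0   0   0
 16   0   0   0
 64  16  32   0

Answer: 132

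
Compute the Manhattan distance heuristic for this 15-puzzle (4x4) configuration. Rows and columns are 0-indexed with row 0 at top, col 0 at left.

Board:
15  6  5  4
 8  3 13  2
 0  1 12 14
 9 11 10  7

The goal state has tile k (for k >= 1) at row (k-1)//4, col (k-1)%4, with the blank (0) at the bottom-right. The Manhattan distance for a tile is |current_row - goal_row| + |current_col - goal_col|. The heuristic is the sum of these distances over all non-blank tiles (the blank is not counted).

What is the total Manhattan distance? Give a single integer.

Answer: 36

Derivation:
Tile 15: at (0,0), goal (3,2), distance |0-3|+|0-2| = 5
Tile 6: at (0,1), goal (1,1), distance |0-1|+|1-1| = 1
Tile 5: at (0,2), goal (1,0), distance |0-1|+|2-0| = 3
Tile 4: at (0,3), goal (0,3), distance |0-0|+|3-3| = 0
Tile 8: at (1,0), goal (1,3), distance |1-1|+|0-3| = 3
Tile 3: at (1,1), goal (0,2), distance |1-0|+|1-2| = 2
Tile 13: at (1,2), goal (3,0), distance |1-3|+|2-0| = 4
Tile 2: at (1,3), goal (0,1), distance |1-0|+|3-1| = 3
Tile 1: at (2,1), goal (0,0), distance |2-0|+|1-0| = 3
Tile 12: at (2,2), goal (2,3), distance |2-2|+|2-3| = 1
Tile 14: at (2,3), goal (3,1), distance |2-3|+|3-1| = 3
Tile 9: at (3,0), goal (2,0), distance |3-2|+|0-0| = 1
Tile 11: at (3,1), goal (2,2), distance |3-2|+|1-2| = 2
Tile 10: at (3,2), goal (2,1), distance |3-2|+|2-1| = 2
Tile 7: at (3,3), goal (1,2), distance |3-1|+|3-2| = 3
Sum: 5 + 1 + 3 + 0 + 3 + 2 + 4 + 3 + 3 + 1 + 3 + 1 + 2 + 2 + 3 = 36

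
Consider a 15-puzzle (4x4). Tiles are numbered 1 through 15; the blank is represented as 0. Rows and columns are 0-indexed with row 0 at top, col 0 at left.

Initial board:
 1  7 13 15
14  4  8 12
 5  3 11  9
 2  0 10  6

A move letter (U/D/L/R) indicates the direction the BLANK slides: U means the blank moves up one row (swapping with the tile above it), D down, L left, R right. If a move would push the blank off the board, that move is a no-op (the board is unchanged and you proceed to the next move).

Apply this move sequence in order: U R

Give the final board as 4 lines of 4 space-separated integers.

Answer:  1  7 13 15
14  4  8 12
 5 11  0  9
 2  3 10  6

Derivation:
After move 1 (U):
 1  7 13 15
14  4  8 12
 5  0 11  9
 2  3 10  6

After move 2 (R):
 1  7 13 15
14  4  8 12
 5 11  0  9
 2  3 10  6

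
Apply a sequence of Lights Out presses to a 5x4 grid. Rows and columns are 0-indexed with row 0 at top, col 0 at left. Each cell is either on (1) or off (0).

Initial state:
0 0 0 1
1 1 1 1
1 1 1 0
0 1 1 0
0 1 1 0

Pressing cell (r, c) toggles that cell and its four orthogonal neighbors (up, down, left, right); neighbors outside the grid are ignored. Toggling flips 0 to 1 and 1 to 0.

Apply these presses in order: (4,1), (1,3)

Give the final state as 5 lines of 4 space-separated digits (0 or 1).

Answer: 0 0 0 0
1 1 0 0
1 1 1 1
0 0 1 0
1 0 0 0

Derivation:
After press 1 at (4,1):
0 0 0 1
1 1 1 1
1 1 1 0
0 0 1 0
1 0 0 0

After press 2 at (1,3):
0 0 0 0
1 1 0 0
1 1 1 1
0 0 1 0
1 0 0 0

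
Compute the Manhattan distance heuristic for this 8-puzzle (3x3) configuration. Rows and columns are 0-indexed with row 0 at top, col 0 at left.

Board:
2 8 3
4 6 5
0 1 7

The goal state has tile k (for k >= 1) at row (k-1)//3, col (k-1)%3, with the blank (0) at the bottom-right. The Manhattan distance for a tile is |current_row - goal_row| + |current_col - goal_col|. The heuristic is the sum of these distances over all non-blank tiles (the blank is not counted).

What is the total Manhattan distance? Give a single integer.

Tile 2: at (0,0), goal (0,1), distance |0-0|+|0-1| = 1
Tile 8: at (0,1), goal (2,1), distance |0-2|+|1-1| = 2
Tile 3: at (0,2), goal (0,2), distance |0-0|+|2-2| = 0
Tile 4: at (1,0), goal (1,0), distance |1-1|+|0-0| = 0
Tile 6: at (1,1), goal (1,2), distance |1-1|+|1-2| = 1
Tile 5: at (1,2), goal (1,1), distance |1-1|+|2-1| = 1
Tile 1: at (2,1), goal (0,0), distance |2-0|+|1-0| = 3
Tile 7: at (2,2), goal (2,0), distance |2-2|+|2-0| = 2
Sum: 1 + 2 + 0 + 0 + 1 + 1 + 3 + 2 = 10

Answer: 10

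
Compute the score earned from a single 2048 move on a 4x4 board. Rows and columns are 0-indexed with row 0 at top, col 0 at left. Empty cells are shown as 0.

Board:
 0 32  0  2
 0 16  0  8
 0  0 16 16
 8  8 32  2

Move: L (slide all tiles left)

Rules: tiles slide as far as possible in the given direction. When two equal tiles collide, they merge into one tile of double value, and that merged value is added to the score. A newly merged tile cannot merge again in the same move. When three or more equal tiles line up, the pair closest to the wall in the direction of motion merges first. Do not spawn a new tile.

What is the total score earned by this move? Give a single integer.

Slide left:
row 0: [0, 32, 0, 2] -> [32, 2, 0, 0]  score +0 (running 0)
row 1: [0, 16, 0, 8] -> [16, 8, 0, 0]  score +0 (running 0)
row 2: [0, 0, 16, 16] -> [32, 0, 0, 0]  score +32 (running 32)
row 3: [8, 8, 32, 2] -> [16, 32, 2, 0]  score +16 (running 48)
Board after move:
32  2  0  0
16  8  0  0
32  0  0  0
16 32  2  0

Answer: 48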